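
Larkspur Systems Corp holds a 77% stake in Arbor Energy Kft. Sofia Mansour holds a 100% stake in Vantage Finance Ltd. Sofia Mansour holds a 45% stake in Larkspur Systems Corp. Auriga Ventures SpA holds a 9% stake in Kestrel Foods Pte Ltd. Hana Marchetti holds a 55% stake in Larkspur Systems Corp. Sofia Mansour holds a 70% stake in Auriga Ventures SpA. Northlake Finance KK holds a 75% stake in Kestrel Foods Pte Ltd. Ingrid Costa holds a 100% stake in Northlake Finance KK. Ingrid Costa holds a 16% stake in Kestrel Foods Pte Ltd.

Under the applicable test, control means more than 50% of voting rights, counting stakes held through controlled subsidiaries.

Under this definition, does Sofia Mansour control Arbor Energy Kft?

Sofia holds 70% of Auriga, so Sofia controls Auriga.
Sofia holds 100% of Vantage, so Sofia controls Vantage.
Neither Sofia nor any entity Sofia controls holds any voting interest in Arbor.
So Sofia does not control Arbor.

No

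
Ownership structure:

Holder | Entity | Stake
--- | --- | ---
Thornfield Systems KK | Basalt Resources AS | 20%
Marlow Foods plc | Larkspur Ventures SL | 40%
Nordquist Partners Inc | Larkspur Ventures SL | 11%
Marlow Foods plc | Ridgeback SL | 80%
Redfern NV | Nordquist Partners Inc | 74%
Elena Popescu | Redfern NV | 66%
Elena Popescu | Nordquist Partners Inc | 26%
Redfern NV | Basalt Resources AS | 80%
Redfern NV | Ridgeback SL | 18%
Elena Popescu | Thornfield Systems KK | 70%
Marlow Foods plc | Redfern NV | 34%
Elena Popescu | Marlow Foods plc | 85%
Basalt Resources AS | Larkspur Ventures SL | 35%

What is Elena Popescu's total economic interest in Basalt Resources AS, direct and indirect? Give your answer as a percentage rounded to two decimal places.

89.92%

Elena reaches Basalt along 3 paths.
Via Marlow → Redfern: 85% × 34% × 80% = 23.12%.
Via Redfern: 66% × 80% = 52.8%.
Via Thornfield: 70% × 20% = 14%.
Total: 23.12% + 52.8% + 14% = 89.92%.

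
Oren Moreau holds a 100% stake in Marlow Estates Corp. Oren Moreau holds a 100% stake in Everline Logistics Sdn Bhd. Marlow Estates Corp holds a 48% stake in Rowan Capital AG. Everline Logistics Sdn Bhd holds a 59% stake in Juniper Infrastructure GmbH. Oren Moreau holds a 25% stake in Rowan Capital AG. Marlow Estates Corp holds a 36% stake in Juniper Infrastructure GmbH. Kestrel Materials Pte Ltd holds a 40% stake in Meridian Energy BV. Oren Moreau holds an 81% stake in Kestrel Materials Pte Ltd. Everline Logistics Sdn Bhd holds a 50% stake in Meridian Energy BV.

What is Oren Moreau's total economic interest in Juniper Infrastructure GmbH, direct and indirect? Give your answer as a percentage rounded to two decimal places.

95.00%

Oren reaches Juniper along 2 paths.
Via Marlow: 100% × 36% = 36%.
Via Everline: 100% × 59% = 59%.
Total: 36% + 59% = 95%.
Rounded: 95.00%.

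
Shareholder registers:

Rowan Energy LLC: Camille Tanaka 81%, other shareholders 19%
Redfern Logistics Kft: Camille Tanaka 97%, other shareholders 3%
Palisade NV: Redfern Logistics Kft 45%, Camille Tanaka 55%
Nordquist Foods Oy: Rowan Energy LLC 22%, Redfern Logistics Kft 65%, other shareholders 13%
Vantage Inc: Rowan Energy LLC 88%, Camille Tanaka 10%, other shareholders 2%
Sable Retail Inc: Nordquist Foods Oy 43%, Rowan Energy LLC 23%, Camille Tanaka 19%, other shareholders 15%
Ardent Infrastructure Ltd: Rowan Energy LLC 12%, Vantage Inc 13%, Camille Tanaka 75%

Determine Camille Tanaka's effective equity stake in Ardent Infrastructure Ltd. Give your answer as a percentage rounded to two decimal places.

Camille reaches Ardent along 4 paths.
Via Rowan: 81% × 12% = 9.72%.
Via Rowan → Vantage: 81% × 88% × 13% = 9.2664%.
Via Vantage: 10% × 13% = 1.3%.
Direct stake: 75% = 75%.
Total: 9.72% + 9.2664% + 1.3% + 75% = 95.2864%.
Rounded: 95.29%.

95.29%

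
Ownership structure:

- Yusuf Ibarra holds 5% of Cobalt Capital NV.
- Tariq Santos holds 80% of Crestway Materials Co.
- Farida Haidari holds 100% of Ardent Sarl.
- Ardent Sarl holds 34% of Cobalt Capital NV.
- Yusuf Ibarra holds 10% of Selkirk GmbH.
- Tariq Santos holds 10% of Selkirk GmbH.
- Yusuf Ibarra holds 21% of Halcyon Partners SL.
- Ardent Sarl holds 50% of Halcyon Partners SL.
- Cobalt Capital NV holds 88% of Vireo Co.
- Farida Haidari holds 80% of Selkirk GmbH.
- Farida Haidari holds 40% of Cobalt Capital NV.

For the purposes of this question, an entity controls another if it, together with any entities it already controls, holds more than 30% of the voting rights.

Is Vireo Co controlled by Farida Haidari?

Farida holds 100% of Ardent, so Farida controls Ardent.
Farida and Ardent together hold 40% + 34% = 74% of Cobalt, so Farida controls Cobalt.
Cobalt holds 88% of Vireo, so Farida controls Vireo.

Yes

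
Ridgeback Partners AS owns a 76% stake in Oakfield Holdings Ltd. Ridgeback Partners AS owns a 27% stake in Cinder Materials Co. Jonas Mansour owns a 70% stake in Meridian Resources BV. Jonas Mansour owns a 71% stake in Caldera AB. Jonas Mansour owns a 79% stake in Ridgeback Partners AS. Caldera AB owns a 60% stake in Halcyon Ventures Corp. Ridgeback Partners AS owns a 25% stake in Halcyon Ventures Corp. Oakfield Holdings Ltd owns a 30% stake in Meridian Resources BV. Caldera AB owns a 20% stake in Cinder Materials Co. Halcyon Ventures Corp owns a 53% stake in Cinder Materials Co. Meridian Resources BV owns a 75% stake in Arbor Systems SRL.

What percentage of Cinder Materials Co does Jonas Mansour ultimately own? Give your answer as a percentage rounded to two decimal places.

Jonas reaches Cinder along 4 paths.
Via Caldera: 71% × 20% = 14.2%.
Via Caldera → Halcyon: 71% × 60% × 53% = 22.578%.
Via Ridgeback → Halcyon: 79% × 25% × 53% = 10.4675%.
Via Ridgeback: 79% × 27% = 21.33%.
Total: 14.2% + 22.578% + 10.4675% + 21.33% = 68.5755%.
Rounded: 68.58%.

68.58%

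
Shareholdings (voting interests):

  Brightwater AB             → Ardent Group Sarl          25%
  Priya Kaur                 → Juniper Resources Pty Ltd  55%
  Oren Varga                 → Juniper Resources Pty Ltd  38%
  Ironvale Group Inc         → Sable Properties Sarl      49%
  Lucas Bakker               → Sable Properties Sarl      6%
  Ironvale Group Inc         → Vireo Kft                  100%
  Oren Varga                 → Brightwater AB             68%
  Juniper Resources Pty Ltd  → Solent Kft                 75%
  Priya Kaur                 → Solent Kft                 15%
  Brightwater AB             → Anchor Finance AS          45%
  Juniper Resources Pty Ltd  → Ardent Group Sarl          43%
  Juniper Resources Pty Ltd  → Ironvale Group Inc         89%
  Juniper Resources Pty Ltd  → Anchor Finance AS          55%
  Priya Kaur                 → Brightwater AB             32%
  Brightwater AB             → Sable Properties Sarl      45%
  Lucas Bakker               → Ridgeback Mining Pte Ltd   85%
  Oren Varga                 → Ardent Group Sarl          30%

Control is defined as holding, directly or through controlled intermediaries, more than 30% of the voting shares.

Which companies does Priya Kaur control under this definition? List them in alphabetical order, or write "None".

Priya holds 55% of Juniper, so Priya controls Juniper.
Priya holds 32% of Brightwater, so Priya controls Brightwater.
Priya and Juniper together hold 15% + 75% = 90% of Solent, so Priya controls Solent.
Brightwater and Juniper together hold 25% + 43% = 68% of Ardent, so Priya controls Ardent.
Juniper holds 89% of Ironvale, so Priya controls Ironvale.
Ironvale holds 100% of Vireo, so Priya controls Vireo.
Ironvale and Brightwater together hold 49% + 45% = 94% of Sable, so Priya controls Sable.
Juniper and Brightwater together hold 55% + 45% = 100% of Anchor, so Priya controls Anchor.
No other company's threshold is met.

Anchor Finance AS, Ardent Group Sarl, Brightwater AB, Ironvale Group Inc, Juniper Resources Pty Ltd, Sable Properties Sarl, Solent Kft, Vireo Kft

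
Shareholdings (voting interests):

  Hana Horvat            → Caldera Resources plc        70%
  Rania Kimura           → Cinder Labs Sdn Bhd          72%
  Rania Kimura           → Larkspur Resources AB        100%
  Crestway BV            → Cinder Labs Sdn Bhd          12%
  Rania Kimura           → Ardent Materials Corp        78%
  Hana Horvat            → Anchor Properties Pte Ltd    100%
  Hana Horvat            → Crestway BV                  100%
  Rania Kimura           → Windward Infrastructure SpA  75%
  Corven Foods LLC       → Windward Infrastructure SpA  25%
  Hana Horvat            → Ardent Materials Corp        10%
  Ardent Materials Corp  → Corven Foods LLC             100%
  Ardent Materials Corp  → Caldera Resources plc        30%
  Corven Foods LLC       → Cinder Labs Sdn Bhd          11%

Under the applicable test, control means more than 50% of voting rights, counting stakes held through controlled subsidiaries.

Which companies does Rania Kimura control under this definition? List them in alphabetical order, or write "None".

Ardent Materials Corp, Cinder Labs Sdn Bhd, Corven Foods LLC, Larkspur Resources AB, Windward Infrastructure SpA

Rania holds 78% of Ardent, so Rania controls Ardent.
Rania holds 100% of Larkspur, so Rania controls Larkspur.
Ardent holds 100% of Corven, so Rania controls Corven.
Corven and Rania together hold 25% + 75% = 100% of Windward, so Rania controls Windward.
Rania and Corven together hold 72% + 11% = 83% of Cinder, so Rania controls Cinder.
No other company's threshold is met.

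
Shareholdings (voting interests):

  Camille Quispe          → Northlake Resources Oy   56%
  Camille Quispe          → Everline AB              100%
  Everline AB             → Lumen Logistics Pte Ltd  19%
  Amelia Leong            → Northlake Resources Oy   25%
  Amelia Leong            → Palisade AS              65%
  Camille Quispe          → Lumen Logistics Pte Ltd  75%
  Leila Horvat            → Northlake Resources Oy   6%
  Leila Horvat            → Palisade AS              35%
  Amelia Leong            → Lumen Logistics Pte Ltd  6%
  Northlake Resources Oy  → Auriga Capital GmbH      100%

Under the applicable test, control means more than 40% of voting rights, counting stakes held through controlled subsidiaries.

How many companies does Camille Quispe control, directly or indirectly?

4

Camille holds 100% of Everline, so Camille controls Everline.
Camille holds 56% of Northlake, so Camille controls Northlake.
Everline and Camille together hold 19% + 75% = 94% of Lumen, so Camille controls Lumen.
Northlake holds 100% of Auriga, so Camille controls Auriga.
No other company's threshold is met.
Camille controls 4 companies.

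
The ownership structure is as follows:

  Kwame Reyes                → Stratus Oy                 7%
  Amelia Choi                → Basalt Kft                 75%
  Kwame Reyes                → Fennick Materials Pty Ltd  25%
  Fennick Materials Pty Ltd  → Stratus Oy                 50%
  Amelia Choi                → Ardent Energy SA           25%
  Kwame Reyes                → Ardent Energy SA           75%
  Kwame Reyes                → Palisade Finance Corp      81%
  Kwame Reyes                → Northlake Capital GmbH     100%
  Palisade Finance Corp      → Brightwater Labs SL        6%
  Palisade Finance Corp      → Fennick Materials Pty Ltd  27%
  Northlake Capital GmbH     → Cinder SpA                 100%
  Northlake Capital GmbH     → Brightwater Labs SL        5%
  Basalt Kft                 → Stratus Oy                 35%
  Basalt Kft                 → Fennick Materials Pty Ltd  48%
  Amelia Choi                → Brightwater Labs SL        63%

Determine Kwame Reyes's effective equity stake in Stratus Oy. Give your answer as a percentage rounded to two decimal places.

30.44%

Kwame reaches Stratus along 3 paths.
Via Fennick: 25% × 50% = 12.5%.
Via Palisade → Fennick: 81% × 27% × 50% = 10.935%.
Direct stake: 7% = 7%.
Total: 12.5% + 10.935% + 7% = 30.435%.
Rounded: 30.44%.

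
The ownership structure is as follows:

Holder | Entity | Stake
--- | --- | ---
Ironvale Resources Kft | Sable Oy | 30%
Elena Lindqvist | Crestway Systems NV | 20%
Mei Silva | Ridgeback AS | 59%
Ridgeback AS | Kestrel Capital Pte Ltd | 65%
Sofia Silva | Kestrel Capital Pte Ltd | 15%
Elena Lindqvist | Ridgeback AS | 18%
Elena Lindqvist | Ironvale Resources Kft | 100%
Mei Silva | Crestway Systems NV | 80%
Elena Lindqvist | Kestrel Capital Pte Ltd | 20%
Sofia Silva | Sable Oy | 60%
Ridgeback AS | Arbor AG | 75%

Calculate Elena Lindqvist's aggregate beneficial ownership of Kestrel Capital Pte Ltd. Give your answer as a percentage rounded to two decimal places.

Elena reaches Kestrel along 2 paths.
Direct stake: 20% = 20%.
Via Ridgeback: 18% × 65% = 11.7%.
Total: 20% + 11.7% = 31.7%.
Rounded: 31.70%.

31.70%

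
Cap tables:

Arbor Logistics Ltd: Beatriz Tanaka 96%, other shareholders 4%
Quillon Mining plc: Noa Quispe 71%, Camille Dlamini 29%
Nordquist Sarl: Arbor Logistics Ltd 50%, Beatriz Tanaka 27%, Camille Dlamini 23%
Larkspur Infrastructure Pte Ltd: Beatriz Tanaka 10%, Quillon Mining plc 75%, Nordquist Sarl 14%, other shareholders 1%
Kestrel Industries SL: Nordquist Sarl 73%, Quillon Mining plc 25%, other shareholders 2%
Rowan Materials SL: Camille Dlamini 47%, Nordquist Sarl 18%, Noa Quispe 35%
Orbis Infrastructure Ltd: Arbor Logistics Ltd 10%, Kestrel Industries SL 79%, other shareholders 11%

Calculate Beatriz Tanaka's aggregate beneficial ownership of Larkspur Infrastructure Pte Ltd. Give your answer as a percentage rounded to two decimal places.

Beatriz reaches Larkspur along 3 paths.
Direct stake: 10% = 10%.
Via Arbor → Nordquist: 96% × 50% × 14% = 6.72%.
Via Nordquist: 27% × 14% = 3.78%.
Total: 10% + 6.72% + 3.78% = 20.5%.
Rounded: 20.50%.

20.50%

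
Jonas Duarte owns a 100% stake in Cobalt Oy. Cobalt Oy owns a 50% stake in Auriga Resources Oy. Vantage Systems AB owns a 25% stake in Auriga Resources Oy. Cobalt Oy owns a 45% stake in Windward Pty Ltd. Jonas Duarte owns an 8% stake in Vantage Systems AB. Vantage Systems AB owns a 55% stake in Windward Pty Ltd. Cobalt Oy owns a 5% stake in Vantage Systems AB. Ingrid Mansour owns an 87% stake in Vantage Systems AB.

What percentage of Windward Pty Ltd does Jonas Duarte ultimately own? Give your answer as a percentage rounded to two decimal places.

Jonas reaches Windward along 3 paths.
Via Cobalt: 100% × 45% = 45%.
Via Vantage: 8% × 55% = 4.4%.
Via Cobalt → Vantage: 100% × 5% × 55% = 2.75%.
Total: 45% + 4.4% + 2.75% = 52.15%.

52.15%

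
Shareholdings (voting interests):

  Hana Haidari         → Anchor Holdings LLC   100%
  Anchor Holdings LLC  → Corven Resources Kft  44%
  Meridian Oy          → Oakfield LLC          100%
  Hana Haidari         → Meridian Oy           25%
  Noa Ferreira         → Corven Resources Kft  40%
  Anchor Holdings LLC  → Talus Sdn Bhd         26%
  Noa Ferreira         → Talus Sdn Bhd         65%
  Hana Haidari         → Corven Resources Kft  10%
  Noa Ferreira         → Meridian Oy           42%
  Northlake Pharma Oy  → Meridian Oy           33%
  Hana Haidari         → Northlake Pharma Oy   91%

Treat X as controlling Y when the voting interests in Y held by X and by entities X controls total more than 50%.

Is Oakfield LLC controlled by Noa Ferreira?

Noa holds 65% of Talus, so Noa controls Talus.
Neither Noa nor any entity Noa controls holds any voting interest in Oakfield.
So Noa does not control Oakfield.

No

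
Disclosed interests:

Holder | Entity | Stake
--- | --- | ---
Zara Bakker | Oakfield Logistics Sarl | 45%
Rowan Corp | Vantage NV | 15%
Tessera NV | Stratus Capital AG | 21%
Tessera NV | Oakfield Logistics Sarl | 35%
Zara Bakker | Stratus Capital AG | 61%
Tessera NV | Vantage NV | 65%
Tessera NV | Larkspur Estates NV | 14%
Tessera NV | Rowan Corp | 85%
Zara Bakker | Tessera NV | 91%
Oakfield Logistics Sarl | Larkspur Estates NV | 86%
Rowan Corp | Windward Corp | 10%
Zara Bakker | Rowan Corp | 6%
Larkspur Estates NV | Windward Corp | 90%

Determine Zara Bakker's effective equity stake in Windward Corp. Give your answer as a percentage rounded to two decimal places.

79.28%

Zara reaches Windward along 5 paths.
Via Rowan: 6% × 10% = 0.6%.
Via Tessera → Rowan: 91% × 85% × 10% = 7.735%.
Via Tessera → Larkspur: 91% × 14% × 90% = 11.466%.
Via Oakfield → Larkspur: 45% × 86% × 90% = 34.83%.
Via Tessera → Oakfield → Larkspur: 91% × 35% × 86% × 90% = 24.6519%.
Total: 0.6% + 7.735% + 11.466% + 34.83% + 24.6519% = 79.2829%.
Rounded: 79.28%.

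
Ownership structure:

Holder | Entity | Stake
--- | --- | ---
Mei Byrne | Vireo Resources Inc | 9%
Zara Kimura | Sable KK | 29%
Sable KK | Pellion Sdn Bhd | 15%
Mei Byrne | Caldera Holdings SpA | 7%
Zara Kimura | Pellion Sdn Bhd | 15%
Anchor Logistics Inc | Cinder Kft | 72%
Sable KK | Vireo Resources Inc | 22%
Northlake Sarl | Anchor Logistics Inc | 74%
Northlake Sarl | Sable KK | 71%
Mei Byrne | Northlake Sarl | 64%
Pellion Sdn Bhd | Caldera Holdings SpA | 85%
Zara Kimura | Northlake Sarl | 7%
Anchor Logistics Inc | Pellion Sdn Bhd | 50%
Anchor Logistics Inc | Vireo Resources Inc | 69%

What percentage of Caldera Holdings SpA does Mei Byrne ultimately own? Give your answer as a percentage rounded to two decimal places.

Mei reaches Caldera along 3 paths.
Via Northlake → Sable → Pellion: 64% × 71% × 15% × 85% = 5.7936%.
Via Northlake → Anchor → Pellion: 64% × 74% × 50% × 85% = 20.128%.
Direct stake: 7% = 7%.
Total: 5.7936% + 20.128% + 7% = 32.9216%.
Rounded: 32.92%.

32.92%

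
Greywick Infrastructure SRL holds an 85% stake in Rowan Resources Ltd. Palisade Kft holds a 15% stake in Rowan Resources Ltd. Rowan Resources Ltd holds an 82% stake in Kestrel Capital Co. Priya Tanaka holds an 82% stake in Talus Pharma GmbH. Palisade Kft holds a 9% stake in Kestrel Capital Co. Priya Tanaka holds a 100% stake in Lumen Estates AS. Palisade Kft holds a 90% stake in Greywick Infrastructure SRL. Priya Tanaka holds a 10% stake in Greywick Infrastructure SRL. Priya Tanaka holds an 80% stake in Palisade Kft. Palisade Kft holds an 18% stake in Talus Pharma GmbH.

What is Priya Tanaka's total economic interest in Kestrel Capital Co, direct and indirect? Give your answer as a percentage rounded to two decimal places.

Priya reaches Kestrel along 4 paths.
Via Palisade → Greywick → Rowan: 80% × 90% × 85% × 82% = 50.184%.
Via Greywick → Rowan: 10% × 85% × 82% = 6.97%.
Via Palisade → Rowan: 80% × 15% × 82% = 9.84%.
Via Palisade: 80% × 9% = 7.2%.
Total: 50.184% + 6.97% + 9.84% + 7.2% = 74.194%.
Rounded: 74.19%.

74.19%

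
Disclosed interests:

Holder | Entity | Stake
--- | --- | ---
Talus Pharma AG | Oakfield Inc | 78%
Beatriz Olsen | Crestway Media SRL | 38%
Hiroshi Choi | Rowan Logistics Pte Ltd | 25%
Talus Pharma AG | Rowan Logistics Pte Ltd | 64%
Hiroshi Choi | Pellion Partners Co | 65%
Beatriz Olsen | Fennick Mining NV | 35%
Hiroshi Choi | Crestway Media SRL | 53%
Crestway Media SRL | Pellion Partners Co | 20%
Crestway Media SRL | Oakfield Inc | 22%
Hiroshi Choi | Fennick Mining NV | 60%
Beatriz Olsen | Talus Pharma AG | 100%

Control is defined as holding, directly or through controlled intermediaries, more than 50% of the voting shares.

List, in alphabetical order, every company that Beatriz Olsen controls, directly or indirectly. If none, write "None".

Beatriz holds 100% of Talus, so Beatriz controls Talus.
Talus holds 78% of Oakfield, so Beatriz controls Oakfield.
Talus holds 64% of Rowan, so Beatriz controls Rowan.
No other company's threshold is met.

Oakfield Inc, Rowan Logistics Pte Ltd, Talus Pharma AG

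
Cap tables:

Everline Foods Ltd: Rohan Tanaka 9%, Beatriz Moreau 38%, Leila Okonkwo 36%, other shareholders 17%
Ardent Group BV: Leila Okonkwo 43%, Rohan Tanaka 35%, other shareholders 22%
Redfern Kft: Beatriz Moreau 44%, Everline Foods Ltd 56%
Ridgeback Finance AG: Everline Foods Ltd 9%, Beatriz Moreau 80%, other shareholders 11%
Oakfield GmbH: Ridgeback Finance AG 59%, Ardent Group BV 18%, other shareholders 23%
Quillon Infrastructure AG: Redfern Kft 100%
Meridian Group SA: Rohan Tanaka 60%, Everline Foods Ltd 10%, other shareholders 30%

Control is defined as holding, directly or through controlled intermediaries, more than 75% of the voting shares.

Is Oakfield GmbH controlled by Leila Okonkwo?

No

Leila's largest direct stake is 43% in Ardent, which does not meet the threshold, so Leila controls no company.
Neither Leila nor any entity Leila controls holds any voting interest in Oakfield.
So Leila does not control Oakfield.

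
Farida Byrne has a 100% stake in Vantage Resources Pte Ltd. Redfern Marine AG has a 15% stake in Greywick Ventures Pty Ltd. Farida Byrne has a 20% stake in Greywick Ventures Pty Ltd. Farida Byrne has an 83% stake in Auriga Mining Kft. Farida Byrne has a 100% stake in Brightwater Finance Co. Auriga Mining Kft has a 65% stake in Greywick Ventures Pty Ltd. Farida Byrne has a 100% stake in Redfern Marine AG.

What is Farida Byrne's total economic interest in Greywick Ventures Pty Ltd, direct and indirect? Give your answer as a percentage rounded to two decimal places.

Farida reaches Greywick along 3 paths.
Via Auriga: 83% × 65% = 53.95%.
Via Redfern: 100% × 15% = 15%.
Direct stake: 20% = 20%.
Total: 53.95% + 15% + 20% = 88.95%.

88.95%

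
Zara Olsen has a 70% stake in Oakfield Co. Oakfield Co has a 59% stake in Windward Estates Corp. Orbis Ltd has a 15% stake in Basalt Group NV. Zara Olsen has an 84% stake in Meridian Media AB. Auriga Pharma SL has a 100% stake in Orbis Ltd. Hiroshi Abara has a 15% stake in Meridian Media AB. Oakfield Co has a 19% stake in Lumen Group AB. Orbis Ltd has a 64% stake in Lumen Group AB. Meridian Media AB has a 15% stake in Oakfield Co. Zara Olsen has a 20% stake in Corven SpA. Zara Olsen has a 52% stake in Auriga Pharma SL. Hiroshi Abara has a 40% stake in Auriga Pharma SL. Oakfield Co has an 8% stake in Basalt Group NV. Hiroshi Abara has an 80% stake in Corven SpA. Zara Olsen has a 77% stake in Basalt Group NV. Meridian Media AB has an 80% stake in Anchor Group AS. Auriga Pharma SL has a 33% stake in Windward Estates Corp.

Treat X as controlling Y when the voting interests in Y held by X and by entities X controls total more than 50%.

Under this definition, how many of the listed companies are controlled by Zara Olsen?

Zara holds 52% of Auriga, so Zara controls Auriga.
Zara holds 84% of Meridian, so Zara controls Meridian.
Meridian holds 80% of Anchor, so Zara controls Anchor.
Meridian and Zara together hold 15% + 70% = 85% of Oakfield, so Zara controls Oakfield.
Auriga holds 100% of Orbis, so Zara controls Orbis.
Auriga and Oakfield together hold 33% + 59% = 92% of Windward, so Zara controls Windward.
Orbis and Zara and Oakfield together hold 15% + 77% + 8% = 100% of Basalt, so Zara controls Basalt.
Orbis and Oakfield together hold 64% + 19% = 83% of Lumen, so Zara controls Lumen.
No other company's threshold is met.
Zara controls 8 companies.

8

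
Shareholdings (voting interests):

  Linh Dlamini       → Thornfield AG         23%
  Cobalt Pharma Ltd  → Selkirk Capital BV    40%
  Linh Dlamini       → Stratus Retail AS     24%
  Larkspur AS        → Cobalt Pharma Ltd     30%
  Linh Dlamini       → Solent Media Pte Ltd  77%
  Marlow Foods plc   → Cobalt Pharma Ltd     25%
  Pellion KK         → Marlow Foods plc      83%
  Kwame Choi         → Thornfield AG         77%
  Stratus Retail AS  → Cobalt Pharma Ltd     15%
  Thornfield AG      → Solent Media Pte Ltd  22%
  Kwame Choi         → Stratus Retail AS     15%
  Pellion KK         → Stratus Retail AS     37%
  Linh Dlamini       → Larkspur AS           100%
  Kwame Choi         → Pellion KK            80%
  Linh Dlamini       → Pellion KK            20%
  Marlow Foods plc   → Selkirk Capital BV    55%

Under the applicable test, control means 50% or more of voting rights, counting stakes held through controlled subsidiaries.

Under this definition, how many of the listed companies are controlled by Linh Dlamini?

Linh holds 100% of Larkspur, so Linh controls Larkspur.
Linh holds 77% of Solent, so Linh controls Solent.
No other company's threshold is met.
Linh controls 2 companies.

2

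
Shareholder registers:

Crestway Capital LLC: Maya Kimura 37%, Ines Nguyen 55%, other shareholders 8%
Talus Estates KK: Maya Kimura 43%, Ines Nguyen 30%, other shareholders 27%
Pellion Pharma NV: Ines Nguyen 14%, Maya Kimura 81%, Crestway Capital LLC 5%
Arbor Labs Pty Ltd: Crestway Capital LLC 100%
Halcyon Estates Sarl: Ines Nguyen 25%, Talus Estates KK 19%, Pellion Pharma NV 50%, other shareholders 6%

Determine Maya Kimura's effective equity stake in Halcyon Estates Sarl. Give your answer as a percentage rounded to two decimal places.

49.60%

Maya reaches Halcyon along 3 paths.
Via Talus: 43% × 19% = 8.17%.
Via Pellion: 81% × 50% = 40.5%.
Via Crestway → Pellion: 37% × 5% × 50% = 0.925%.
Total: 8.17% + 40.5% + 0.925% = 49.595%.
Rounded: 49.60%.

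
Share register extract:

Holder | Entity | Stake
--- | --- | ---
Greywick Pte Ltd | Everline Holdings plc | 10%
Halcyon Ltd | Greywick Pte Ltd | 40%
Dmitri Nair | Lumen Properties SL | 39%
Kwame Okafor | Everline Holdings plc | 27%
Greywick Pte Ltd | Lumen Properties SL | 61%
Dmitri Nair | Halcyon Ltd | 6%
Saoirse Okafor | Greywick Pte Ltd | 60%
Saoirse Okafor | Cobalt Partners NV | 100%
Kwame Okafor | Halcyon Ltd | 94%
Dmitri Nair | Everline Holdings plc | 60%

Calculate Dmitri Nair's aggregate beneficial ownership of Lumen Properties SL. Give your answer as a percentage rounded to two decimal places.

Dmitri reaches Lumen along 2 paths.
Direct stake: 39% = 39%.
Via Halcyon → Greywick: 6% × 40% × 61% = 1.464%.
Total: 39% + 1.464% = 40.464%.
Rounded: 40.46%.

40.46%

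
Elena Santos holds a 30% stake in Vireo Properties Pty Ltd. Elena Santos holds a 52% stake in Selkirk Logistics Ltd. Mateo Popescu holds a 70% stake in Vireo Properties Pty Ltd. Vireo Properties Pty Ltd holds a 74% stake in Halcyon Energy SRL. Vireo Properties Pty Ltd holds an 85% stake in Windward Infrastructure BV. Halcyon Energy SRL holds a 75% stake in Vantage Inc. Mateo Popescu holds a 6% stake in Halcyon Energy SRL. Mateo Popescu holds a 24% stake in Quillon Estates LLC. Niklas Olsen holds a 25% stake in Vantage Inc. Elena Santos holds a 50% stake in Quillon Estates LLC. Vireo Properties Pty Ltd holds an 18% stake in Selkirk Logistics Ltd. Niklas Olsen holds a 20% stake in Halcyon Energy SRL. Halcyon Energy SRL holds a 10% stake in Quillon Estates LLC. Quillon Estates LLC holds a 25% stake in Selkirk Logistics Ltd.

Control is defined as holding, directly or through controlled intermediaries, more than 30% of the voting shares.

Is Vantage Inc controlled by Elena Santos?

No

Elena holds 50% of Quillon, so Elena controls Quillon.
Quillon and Elena together hold 25% + 52% = 77% of Selkirk, so Elena controls Selkirk.
Neither Elena nor any entity Elena controls holds any voting interest in Vantage.
So Elena does not control Vantage.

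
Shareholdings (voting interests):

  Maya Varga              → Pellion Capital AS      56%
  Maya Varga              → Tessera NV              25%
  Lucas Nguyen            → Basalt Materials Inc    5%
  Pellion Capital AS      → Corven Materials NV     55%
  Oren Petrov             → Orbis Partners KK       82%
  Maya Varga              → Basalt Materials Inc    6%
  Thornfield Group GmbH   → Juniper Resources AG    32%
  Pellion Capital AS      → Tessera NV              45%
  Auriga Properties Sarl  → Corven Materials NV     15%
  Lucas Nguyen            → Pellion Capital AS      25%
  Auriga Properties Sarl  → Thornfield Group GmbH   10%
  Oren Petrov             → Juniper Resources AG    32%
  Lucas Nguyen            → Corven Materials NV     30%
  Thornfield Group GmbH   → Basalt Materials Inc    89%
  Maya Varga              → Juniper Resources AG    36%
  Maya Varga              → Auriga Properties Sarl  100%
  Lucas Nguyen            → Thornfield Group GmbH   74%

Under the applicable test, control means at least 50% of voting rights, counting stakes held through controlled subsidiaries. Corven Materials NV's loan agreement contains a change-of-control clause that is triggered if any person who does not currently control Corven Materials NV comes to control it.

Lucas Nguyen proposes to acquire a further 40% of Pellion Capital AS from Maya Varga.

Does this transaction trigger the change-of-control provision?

The purchase adds only to Lucas's holdings (Maya's stake shrinks), so Lucas is the only person who could newly come to control Corven.
Lucas holds 74% of Thornfield, so Lucas controls Thornfield.
Lucas and Thornfield together hold 5% + 89% = 94% of Basalt, so Lucas controls Basalt.
In Corven, Lucas's side holds only 30%, not ≥ 50%.
So before the transaction, Lucas does not control Corven.
After the purchase, Lucas's direct stake in Pellion rises to 25% + 40% = 65%, and Maya's stake falls to 16%.
Lucas holds 65% of Pellion, so Lucas controls Pellion.
Pellion and Lucas together hold 55% + 30% = 85% of Corven, so Lucas controls Corven.
Lucas did not control Corven before and does after, so the clause is triggered.

Yes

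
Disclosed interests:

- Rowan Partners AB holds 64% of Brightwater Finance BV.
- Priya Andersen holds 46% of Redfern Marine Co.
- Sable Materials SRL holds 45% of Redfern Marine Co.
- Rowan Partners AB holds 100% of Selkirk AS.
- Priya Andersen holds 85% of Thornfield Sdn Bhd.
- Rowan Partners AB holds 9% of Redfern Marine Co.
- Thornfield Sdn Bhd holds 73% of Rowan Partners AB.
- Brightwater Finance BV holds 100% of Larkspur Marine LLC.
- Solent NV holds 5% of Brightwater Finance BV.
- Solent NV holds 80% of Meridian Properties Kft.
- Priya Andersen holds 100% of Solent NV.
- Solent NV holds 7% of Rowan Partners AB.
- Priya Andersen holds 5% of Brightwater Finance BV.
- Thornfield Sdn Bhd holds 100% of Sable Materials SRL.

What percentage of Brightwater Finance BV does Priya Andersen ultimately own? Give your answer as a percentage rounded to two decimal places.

54.19%

Priya reaches Brightwater along 4 paths.
Via Solent: 100% × 5% = 5%.
Via Thornfield → Rowan: 85% × 73% × 64% = 39.712%.
Via Solent → Rowan: 100% × 7% × 64% = 4.48%.
Direct stake: 5% = 5%.
Total: 5% + 39.712% + 4.48% + 5% = 54.192%.
Rounded: 54.19%.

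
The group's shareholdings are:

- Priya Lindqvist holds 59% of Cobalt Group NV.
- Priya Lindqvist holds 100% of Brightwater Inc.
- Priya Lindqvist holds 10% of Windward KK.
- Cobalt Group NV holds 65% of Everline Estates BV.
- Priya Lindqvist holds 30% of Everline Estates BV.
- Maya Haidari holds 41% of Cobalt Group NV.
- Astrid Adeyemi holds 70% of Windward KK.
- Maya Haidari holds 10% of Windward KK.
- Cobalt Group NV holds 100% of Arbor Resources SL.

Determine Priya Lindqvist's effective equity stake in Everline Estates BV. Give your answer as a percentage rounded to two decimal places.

Priya reaches Everline along 2 paths.
Direct stake: 30% = 30%.
Via Cobalt: 59% × 65% = 38.35%.
Total: 30% + 38.35% = 68.35%.

68.35%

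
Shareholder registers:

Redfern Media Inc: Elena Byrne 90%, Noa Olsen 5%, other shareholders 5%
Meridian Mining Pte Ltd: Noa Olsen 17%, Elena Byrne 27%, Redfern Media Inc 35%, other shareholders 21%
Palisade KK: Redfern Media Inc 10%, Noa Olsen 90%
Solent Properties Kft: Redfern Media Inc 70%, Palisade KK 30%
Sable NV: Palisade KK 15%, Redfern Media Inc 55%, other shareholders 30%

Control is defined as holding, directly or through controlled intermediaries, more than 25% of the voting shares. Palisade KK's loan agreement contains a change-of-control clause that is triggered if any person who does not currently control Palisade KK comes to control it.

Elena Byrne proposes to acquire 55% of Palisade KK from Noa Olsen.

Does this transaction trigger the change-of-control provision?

Yes

The purchase adds only to Elena's holdings (Noa's stake shrinks), so Elena is the only person who could newly come to control Palisade.
Elena holds 90% of Redfern, so Elena controls Redfern.
Elena and Redfern together hold 27% + 35% = 62% of Meridian, so Elena controls Meridian.
Redfern holds 70% of Solent, so Elena controls Solent.
Redfern holds 55% of Sable, so Elena controls Sable.
In Palisade, Elena's side holds only 10%, not > 25%.
So before the transaction, Elena does not control Palisade.
After the purchase, Elena holds 55% of Palisade directly, and Noa's stake falls to 35%.
Redfern and Elena together hold 10% + 55% = 65% of Palisade, so Elena controls Palisade.
Elena did not control Palisade before and does after, so the clause is triggered.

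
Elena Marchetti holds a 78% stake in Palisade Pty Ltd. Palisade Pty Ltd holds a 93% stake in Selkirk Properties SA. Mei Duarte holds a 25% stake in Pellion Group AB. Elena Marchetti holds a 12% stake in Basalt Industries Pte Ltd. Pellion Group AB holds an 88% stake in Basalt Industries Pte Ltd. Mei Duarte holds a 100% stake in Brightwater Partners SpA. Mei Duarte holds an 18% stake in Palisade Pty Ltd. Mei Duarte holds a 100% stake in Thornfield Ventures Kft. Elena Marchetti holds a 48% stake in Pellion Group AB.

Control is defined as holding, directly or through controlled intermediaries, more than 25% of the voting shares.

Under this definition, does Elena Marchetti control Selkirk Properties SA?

Elena holds 78% of Palisade, so Elena controls Palisade.
Palisade holds 93% of Selkirk, so Elena controls Selkirk.

Yes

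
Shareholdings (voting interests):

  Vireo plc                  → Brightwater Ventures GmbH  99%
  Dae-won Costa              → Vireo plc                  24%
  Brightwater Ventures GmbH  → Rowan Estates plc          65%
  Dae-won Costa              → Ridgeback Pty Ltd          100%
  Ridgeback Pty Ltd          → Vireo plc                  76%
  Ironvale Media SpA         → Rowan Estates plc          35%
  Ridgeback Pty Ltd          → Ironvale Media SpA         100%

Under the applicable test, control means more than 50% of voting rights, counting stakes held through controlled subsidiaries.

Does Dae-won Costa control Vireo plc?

Yes

Dae-won holds 100% of Ridgeback, so Dae-won controls Ridgeback.
Ridgeback and Dae-won together hold 76% + 24% = 100% of Vireo, so Dae-won controls Vireo.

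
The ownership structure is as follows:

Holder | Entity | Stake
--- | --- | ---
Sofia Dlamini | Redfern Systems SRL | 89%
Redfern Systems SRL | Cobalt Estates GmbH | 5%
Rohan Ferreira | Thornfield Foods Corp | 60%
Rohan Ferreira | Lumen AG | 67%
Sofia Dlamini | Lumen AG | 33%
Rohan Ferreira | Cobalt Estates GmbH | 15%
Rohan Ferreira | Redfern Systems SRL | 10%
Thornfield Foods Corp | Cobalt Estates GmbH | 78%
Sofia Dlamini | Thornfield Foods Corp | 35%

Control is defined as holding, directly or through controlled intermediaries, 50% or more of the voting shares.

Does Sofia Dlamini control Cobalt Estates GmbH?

No

Sofia holds 89% of Redfern, so Sofia controls Redfern.
In Cobalt, Sofia's side holds only 5%, not ≥ 50%.
So Sofia does not control Cobalt.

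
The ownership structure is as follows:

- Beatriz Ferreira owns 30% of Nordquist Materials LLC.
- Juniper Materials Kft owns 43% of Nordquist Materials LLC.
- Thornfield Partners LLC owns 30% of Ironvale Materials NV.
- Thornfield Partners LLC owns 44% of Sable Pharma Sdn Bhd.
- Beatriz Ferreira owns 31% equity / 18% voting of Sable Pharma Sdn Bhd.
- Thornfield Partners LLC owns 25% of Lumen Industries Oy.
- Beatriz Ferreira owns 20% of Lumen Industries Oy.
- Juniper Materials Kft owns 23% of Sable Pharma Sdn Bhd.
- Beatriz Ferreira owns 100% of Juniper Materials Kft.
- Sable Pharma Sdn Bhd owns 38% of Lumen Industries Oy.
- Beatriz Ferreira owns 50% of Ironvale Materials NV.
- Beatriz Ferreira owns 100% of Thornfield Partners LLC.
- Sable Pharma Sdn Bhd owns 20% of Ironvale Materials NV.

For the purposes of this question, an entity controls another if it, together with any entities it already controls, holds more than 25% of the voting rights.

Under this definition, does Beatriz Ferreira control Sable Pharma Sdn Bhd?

Beatriz holds 100% of Thornfield, so Beatriz controls Thornfield.
Beatriz holds 100% of Juniper, so Beatriz controls Juniper.
Thornfield and Beatriz and Juniper together hold 44% + 18% + 23% = 85% of Sable, so Beatriz controls Sable.

Yes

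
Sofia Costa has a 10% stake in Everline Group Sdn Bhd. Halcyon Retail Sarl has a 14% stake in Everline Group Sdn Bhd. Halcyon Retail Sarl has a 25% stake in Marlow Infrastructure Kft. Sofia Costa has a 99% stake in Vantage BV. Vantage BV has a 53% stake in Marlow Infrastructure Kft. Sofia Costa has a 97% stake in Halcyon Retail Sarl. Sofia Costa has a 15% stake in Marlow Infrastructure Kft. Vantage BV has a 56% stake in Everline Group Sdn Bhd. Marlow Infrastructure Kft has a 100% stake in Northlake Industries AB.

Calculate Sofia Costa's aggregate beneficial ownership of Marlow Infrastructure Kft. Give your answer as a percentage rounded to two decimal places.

91.72%

Sofia reaches Marlow along 3 paths.
Via Vantage: 99% × 53% = 52.47%.
Direct stake: 15% = 15%.
Via Halcyon: 97% × 25% = 24.25%.
Total: 52.47% + 15% + 24.25% = 91.72%.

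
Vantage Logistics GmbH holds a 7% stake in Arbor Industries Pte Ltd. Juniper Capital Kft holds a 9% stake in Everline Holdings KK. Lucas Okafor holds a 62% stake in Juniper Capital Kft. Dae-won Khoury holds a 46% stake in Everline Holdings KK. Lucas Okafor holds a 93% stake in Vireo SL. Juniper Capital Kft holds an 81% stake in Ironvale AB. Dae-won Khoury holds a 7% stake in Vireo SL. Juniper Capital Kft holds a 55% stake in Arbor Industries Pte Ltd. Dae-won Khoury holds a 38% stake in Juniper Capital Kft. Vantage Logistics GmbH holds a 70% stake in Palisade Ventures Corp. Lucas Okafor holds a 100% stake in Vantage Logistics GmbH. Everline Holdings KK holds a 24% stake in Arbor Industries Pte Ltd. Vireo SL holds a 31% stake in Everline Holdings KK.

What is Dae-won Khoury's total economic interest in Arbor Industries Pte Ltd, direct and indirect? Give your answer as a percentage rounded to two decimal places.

33.28%

Dae-won reaches Arbor along 4 paths.
Via Juniper: 38% × 55% = 20.9%.
Via Everline: 46% × 24% = 11.04%.
Via Vireo → Everline: 7% × 31% × 24% = 0.5208%.
Via Juniper → Everline: 38% × 9% × 24% = 0.8208%.
Total: 20.9% + 11.04% + 0.5208% + 0.8208% = 33.2816%.
Rounded: 33.28%.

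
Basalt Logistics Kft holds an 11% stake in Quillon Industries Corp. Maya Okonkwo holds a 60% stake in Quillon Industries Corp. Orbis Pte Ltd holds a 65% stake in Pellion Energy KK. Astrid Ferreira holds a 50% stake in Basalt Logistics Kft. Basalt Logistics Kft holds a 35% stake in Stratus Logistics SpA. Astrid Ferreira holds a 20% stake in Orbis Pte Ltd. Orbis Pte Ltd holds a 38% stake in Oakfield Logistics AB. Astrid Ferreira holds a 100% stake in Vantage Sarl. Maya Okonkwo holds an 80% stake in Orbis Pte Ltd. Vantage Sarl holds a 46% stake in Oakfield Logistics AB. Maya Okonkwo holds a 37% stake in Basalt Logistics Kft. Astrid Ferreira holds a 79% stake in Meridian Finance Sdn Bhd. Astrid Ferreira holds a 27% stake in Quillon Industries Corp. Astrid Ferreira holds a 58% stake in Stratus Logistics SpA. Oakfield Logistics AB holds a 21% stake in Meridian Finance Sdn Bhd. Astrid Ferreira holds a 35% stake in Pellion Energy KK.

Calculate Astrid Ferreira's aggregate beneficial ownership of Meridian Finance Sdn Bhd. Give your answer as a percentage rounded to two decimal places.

Astrid reaches Meridian along 3 paths.
Direct stake: 79% = 79%.
Via Orbis → Oakfield: 20% × 38% × 21% = 1.596%.
Via Vantage → Oakfield: 100% × 46% × 21% = 9.66%.
Total: 79% + 1.596% + 9.66% = 90.256%.
Rounded: 90.26%.

90.26%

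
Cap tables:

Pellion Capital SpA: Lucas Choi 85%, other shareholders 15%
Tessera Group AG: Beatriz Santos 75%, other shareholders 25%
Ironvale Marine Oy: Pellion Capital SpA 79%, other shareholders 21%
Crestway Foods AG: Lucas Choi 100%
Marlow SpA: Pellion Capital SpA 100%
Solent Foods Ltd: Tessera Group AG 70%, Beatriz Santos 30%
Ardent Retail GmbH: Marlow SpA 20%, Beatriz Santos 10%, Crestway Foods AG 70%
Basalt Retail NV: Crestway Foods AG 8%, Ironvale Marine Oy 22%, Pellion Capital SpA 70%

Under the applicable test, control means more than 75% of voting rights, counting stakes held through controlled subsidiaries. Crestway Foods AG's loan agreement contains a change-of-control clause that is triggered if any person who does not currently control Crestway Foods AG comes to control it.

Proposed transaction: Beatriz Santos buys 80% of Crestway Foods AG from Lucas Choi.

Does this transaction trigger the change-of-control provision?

The purchase adds only to Beatriz's holdings (Lucas's stake shrinks), so Beatriz is the only person who could newly come to control Crestway.
Beatriz's largest direct stake is 75% in Tessera, which does not meet the threshold, so Beatriz controls no company.
Neither Beatriz nor any entity Beatriz controls holds any voting interest in Crestway.
So before the transaction, Beatriz does not control Crestway.
After the purchase, Beatriz holds 80% of Crestway directly, and Lucas's stake falls to 20%.
Beatriz holds 80% of Crestway, so Beatriz controls Crestway.
Beatriz did not control Crestway before and does after, so the clause is triggered.

Yes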